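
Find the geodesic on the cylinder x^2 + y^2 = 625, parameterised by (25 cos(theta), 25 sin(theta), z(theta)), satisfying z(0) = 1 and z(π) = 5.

Parameterise the cylinder of radius R = 25 as
    r(θ) = (25 cos θ, 25 sin θ, z(θ)).
The arc-length element is
    ds = sqrt(625 + (dz/dθ)^2) dθ,
so the Lagrangian is L = sqrt(625 + z'^2).
L depends on z' only, not on z or θ, so ∂L/∂z = 0 and
    ∂L/∂z' = z' / sqrt(625 + z'^2).
The Euler-Lagrange equation gives
    d/dθ( z' / sqrt(625 + z'^2) ) = 0,
so z' is constant. Integrating once:
    z(θ) = a θ + b,
a helix on the cylinder (a straight line when the cylinder is unrolled). The constants a, b are determined by the endpoint conditions.
With endpoint conditions z(0) = 1 and z(π) = 5: from z(0) = b we get b = 1, and a·π + 1 = 5 gives a = 4/π, so
    z(θ) = (4/π) θ + 1.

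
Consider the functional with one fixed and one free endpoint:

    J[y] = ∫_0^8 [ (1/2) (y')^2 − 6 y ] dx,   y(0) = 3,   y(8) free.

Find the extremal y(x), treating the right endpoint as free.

The Lagrangian L = (1/2) (y')^2 − 6 y gives
    ∂L/∂y = −6,   ∂L/∂y' = y'.
Euler-Lagrange: d/dx(y') − (−6) = 0, i.e. y'' + 6 = 0, so
    y(x) = −(6/2) x^2 + C1 x + C2.
Fixed left endpoint y(0) = 3 ⇒ C2 = 3.
The right endpoint x = 8 is free, so the natural (transversality) condition is ∂L/∂y' |_{x=8} = 0, i.e. y'(8) = 0.
Compute y'(x) = −6 x + C1, so y'(8) = −48 + C1 = 0 ⇒ C1 = 48.
Therefore the extremal is
    y(x) = −3 x^2 + 48 x + 3.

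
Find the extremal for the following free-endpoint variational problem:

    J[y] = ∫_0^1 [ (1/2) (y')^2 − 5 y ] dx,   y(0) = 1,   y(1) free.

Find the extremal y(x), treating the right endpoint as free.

The Lagrangian L = (1/2) (y')^2 − 5 y gives
    ∂L/∂y = −5,   ∂L/∂y' = y'.
Euler-Lagrange: d/dx(y') − (−5) = 0, i.e. y'' + 5 = 0, so
    y(x) = −(5/2) x^2 + C1 x + C2.
Fixed left endpoint y(0) = 1 ⇒ C2 = 1.
The right endpoint x = 1 is free, so the natural (transversality) condition is ∂L/∂y' |_{x=1} = 0, i.e. y'(1) = 0.
Compute y'(x) = −5 x + C1, so y'(1) = −5 + C1 = 0 ⇒ C1 = 5.
Therefore the extremal is
    y(x) = −(5/2) x^2 + 5 x + 1.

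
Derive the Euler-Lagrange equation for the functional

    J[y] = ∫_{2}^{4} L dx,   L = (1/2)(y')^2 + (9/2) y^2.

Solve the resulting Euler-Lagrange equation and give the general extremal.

The Lagrangian is L = (1/2)(y')^2 + (9/2) y^2.
∂L/∂y = 9y.
∂L/∂y' = y'.
The Euler-Lagrange equation d/dx(∂L/∂y') − ∂L/∂y = 0 becomes:
    y'' - 9 y = 0
General solution: y(x) = A e^(3x) + B e^(-3x), where A and B are arbitrary constants fixed by the endpoint conditions.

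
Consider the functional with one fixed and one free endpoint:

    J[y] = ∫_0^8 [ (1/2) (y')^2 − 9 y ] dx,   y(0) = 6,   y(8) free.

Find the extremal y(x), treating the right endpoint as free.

The Lagrangian L = (1/2) (y')^2 − 9 y gives
    ∂L/∂y = −9,   ∂L/∂y' = y'.
Euler-Lagrange: d/dx(y') − (−9) = 0, i.e. y'' + 9 = 0, so
    y(x) = −(9/2) x^2 + C1 x + C2.
Fixed left endpoint y(0) = 6 ⇒ C2 = 6.
The right endpoint x = 8 is free, so the natural (transversality) condition is ∂L/∂y' |_{x=8} = 0, i.e. y'(8) = 0.
Compute y'(x) = −9 x + C1, so y'(8) = −72 + C1 = 0 ⇒ C1 = 72.
Therefore the extremal is
    y(x) = −(9/2) x^2 + 72 x + 6.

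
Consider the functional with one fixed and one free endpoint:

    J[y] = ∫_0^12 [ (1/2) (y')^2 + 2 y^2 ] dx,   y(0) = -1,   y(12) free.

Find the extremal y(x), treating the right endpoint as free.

The Lagrangian L = (1/2) (y')^2 + 2 y^2 gives
    ∂L/∂y = 4 y,   ∂L/∂y' = y'.
Euler-Lagrange: y'' − 4 y = 0.
With k = 2, the general solution is
    y(x) = A cosh(2 x) + B sinh(2 x).
Fixed left endpoint y(0) = -1 ⇒ A = -1.
The right endpoint x = 12 is free, so the natural (transversality) condition is ∂L/∂y' |_{x=12} = 0, i.e. y'(12) = 0.
Compute y'(x) = A k sinh(k x) + B k cosh(k x), so
    y'(12) = A k sinh(k·12) + B k cosh(k·12) = 0
    ⇒ B = −A tanh(k·12) = tanh(2·12).
Therefore the extremal is
    y(x) = −cosh(2 x) + tanh(2·12) sinh(2 x).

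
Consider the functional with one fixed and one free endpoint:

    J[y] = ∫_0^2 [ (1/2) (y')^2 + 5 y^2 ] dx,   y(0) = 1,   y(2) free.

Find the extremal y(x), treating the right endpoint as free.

The Lagrangian L = (1/2) (y')^2 + 5 y^2 gives
    ∂L/∂y = 10 y,   ∂L/∂y' = y'.
Euler-Lagrange: y'' − 10 y = 0.
With k = sqrt(10), the general solution is
    y(x) = A cosh(sqrt(10) x) + B sinh(sqrt(10) x).
Fixed left endpoint y(0) = 1 ⇒ A = 1.
The right endpoint x = 2 is free, so the natural (transversality) condition is ∂L/∂y' |_{x=2} = 0, i.e. y'(2) = 0.
Compute y'(x) = A k sinh(k x) + B k cosh(k x), so
    y'(2) = A k sinh(k·2) + B k cosh(k·2) = 0
    ⇒ B = −A tanh(k·2) = − tanh(sqrt(10)·2).
Therefore the extremal is
    y(x) = cosh(sqrt(10) x) − tanh(sqrt(10)·2) sinh(sqrt(10) x).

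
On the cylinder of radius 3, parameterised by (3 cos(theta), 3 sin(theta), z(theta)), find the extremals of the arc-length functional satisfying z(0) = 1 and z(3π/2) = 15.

Parameterise the cylinder of radius R = 3 as
    r(θ) = (3 cos θ, 3 sin θ, z(θ)).
The arc-length element is
    ds = sqrt(9 + (dz/dθ)^2) dθ,
so the Lagrangian is L = sqrt(9 + z'^2).
L depends on z' only, not on z or θ, so ∂L/∂z = 0 and
    ∂L/∂z' = z' / sqrt(9 + z'^2).
The Euler-Lagrange equation gives
    d/dθ( z' / sqrt(9 + z'^2) ) = 0,
so z' is constant. Integrating once:
    z(θ) = a θ + b,
a helix on the cylinder (a straight line when the cylinder is unrolled). The constants a, b are determined by the endpoint conditions.
With endpoint conditions z(0) = 1 and z(3π/2) = 15: from z(0) = b we get b = 1, and a·3π/2 + 1 = 15 gives a = 28/(3π), so
    z(θ) = (28/(3π)) θ + 1.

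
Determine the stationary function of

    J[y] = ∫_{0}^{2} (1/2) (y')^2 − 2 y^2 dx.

The Lagrangian is L = (1/2) (y')^2 − 2 y^2.
Compute ∂L/∂y = -4y, ∂L/∂y' = y'.
The Euler-Lagrange equation d/dx(∂L/∂y') − ∂L/∂y = 0 reduces to
    y'' + 4 y = 0.
Its general solution is
    y(x) = A sin(2x) + B cos(2x),
with A, B fixed by the endpoint conditions.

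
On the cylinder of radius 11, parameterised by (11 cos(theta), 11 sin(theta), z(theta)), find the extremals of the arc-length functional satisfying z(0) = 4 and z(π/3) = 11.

Parameterise the cylinder of radius R = 11 as
    r(θ) = (11 cos θ, 11 sin θ, z(θ)).
The arc-length element is
    ds = sqrt(121 + (dz/dθ)^2) dθ,
so the Lagrangian is L = sqrt(121 + z'^2).
L depends on z' only, not on z or θ, so ∂L/∂z = 0 and
    ∂L/∂z' = z' / sqrt(121 + z'^2).
The Euler-Lagrange equation gives
    d/dθ( z' / sqrt(121 + z'^2) ) = 0,
so z' is constant. Integrating once:
    z(θ) = a θ + b,
a helix on the cylinder (a straight line when the cylinder is unrolled). The constants a, b are determined by the endpoint conditions.
With endpoint conditions z(0) = 4 and z(π/3) = 11: from z(0) = b we get b = 4, and a·π/3 + 4 = 11 gives a = 21/π, so
    z(θ) = (21/π) θ + 4.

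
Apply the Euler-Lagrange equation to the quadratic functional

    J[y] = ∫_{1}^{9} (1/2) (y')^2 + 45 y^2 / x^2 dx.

The Lagrangian is L = (1/2) (y')^2 + 45 y^2 / x^2.
Compute ∂L/∂y = 90y/x^2, ∂L/∂y' = y'.
The Euler-Lagrange equation d/dx(∂L/∂y') − ∂L/∂y = 0 reduces to
    y'' − 90/x^2 · y = 0  (x > 0).
Its general solution is
    y(x) = A x^10 + B x^(-9),
with A, B fixed by the endpoint conditions.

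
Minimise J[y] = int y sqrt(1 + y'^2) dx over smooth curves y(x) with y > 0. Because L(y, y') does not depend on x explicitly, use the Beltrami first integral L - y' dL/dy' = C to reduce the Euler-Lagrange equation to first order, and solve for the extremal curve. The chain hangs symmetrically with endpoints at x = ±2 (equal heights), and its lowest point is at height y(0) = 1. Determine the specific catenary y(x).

The Lagrangian L(y, y') = y sqrt(1 + y'^2) has no explicit x dependence, so the Beltrami identity applies:
    L − y' ∂L/∂y' = C.
Compute ∂L/∂y' = y · y' / sqrt(1 + y'^2). Then
    L − y' ∂L/∂y'
    = y sqrt(1 + y'^2) − y · y'^2 / sqrt(1 + y'^2)
    = y (1 + y'^2 − y'^2) / sqrt(1 + y'^2)
    = y / sqrt(1 + y'^2) = C.
Squaring gives y^2 = C^2 (1 + y'^2), i.e.
    y'^2 = y^2 / C^2 − 1.
Separating variables,
    dy / sqrt(y^2 − C^2) = dx / C,
and integrating gives arccosh(y / C) = (x − a)/C, so
    y(x) = C cosh((x − a)/C),
the catenary. The constants C and a are fixed by the two endpoint conditions (and, for the hanging-chain problem, the length constraint selects C).
Now fit the given data. The endpoints x = ±2 are symmetric at equal height, so the catenary is even about its minimum: a = 0 and y(x) = C cosh(x/C). The lowest point is y(0) = C cosh(0) = C, and we are told y(0) = 1, so C = 1. Therefore
    y(x) = cosh(x),
and at the endpoints
    y(±2) = cosh(2).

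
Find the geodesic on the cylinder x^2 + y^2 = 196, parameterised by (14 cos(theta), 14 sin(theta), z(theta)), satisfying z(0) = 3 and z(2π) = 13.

Parameterise the cylinder of radius R = 14 as
    r(θ) = (14 cos θ, 14 sin θ, z(θ)).
The arc-length element is
    ds = sqrt(196 + (dz/dθ)^2) dθ,
so the Lagrangian is L = sqrt(196 + z'^2).
L depends on z' only, not on z or θ, so ∂L/∂z = 0 and
    ∂L/∂z' = z' / sqrt(196 + z'^2).
The Euler-Lagrange equation gives
    d/dθ( z' / sqrt(196 + z'^2) ) = 0,
so z' is constant. Integrating once:
    z(θ) = a θ + b,
a helix on the cylinder (a straight line when the cylinder is unrolled). The constants a, b are determined by the endpoint conditions.
With endpoint conditions z(0) = 3 and z(2π) = 13: from z(0) = b we get b = 3, and a·2π + 3 = 13 gives a = 5/π, so
    z(θ) = (5/π) θ + 3.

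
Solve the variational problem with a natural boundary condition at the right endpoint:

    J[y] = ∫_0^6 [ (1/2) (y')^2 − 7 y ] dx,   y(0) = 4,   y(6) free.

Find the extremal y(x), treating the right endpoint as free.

The Lagrangian L = (1/2) (y')^2 − 7 y gives
    ∂L/∂y = −7,   ∂L/∂y' = y'.
Euler-Lagrange: d/dx(y') − (−7) = 0, i.e. y'' + 7 = 0, so
    y(x) = −(7/2) x^2 + C1 x + C2.
Fixed left endpoint y(0) = 4 ⇒ C2 = 4.
The right endpoint x = 6 is free, so the natural (transversality) condition is ∂L/∂y' |_{x=6} = 0, i.e. y'(6) = 0.
Compute y'(x) = −7 x + C1, so y'(6) = −42 + C1 = 0 ⇒ C1 = 42.
Therefore the extremal is
    y(x) = −(7/2) x^2 + 42 x + 4.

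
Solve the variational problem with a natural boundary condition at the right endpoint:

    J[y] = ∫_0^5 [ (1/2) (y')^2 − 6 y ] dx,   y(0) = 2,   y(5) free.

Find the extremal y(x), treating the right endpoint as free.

The Lagrangian L = (1/2) (y')^2 − 6 y gives
    ∂L/∂y = −6,   ∂L/∂y' = y'.
Euler-Lagrange: d/dx(y') − (−6) = 0, i.e. y'' + 6 = 0, so
    y(x) = −(6/2) x^2 + C1 x + C2.
Fixed left endpoint y(0) = 2 ⇒ C2 = 2.
The right endpoint x = 5 is free, so the natural (transversality) condition is ∂L/∂y' |_{x=5} = 0, i.e. y'(5) = 0.
Compute y'(x) = −6 x + C1, so y'(5) = −30 + C1 = 0 ⇒ C1 = 30.
Therefore the extremal is
    y(x) = −3 x^2 + 30 x + 2.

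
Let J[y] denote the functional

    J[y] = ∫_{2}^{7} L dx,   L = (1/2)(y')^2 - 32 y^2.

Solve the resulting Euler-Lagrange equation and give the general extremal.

The Lagrangian is L = (1/2)(y')^2 - 32 y^2.
∂L/∂y = -64y.
∂L/∂y' = y'.
The Euler-Lagrange equation d/dx(∂L/∂y') − ∂L/∂y = 0 becomes:
    y'' + 64 y = 0
General solution: y(x) = A sin(8x) + B cos(8x), where A and B are arbitrary constants fixed by the endpoint conditions.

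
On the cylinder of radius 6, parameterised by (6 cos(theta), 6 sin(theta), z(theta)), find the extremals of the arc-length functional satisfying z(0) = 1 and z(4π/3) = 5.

Parameterise the cylinder of radius R = 6 as
    r(θ) = (6 cos θ, 6 sin θ, z(θ)).
The arc-length element is
    ds = sqrt(36 + (dz/dθ)^2) dθ,
so the Lagrangian is L = sqrt(36 + z'^2).
L depends on z' only, not on z or θ, so ∂L/∂z = 0 and
    ∂L/∂z' = z' / sqrt(36 + z'^2).
The Euler-Lagrange equation gives
    d/dθ( z' / sqrt(36 + z'^2) ) = 0,
so z' is constant. Integrating once:
    z(θ) = a θ + b,
a helix on the cylinder (a straight line when the cylinder is unrolled). The constants a, b are determined by the endpoint conditions.
With endpoint conditions z(0) = 1 and z(4π/3) = 5: from z(0) = b we get b = 1, and a·4π/3 + 1 = 5 gives a = 3/π, so
    z(θ) = (3/π) θ + 1.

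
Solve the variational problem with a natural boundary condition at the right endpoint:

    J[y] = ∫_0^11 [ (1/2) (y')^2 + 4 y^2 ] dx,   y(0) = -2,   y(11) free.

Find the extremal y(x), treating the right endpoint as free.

The Lagrangian L = (1/2) (y')^2 + 4 y^2 gives
    ∂L/∂y = 8 y,   ∂L/∂y' = y'.
Euler-Lagrange: y'' − 8 y = 0.
With k = sqrt(8), the general solution is
    y(x) = A cosh(sqrt(8) x) + B sinh(sqrt(8) x).
Fixed left endpoint y(0) = -2 ⇒ A = -2.
The right endpoint x = 11 is free, so the natural (transversality) condition is ∂L/∂y' |_{x=11} = 0, i.e. y'(11) = 0.
Compute y'(x) = A k sinh(k x) + B k cosh(k x), so
    y'(11) = A k sinh(k·11) + B k cosh(k·11) = 0
    ⇒ B = −A tanh(k·11) = 2 tanh(sqrt(8)·11).
Therefore the extremal is
    y(x) = −2 cosh(sqrt(8) x) + 2 tanh(sqrt(8)·11) sinh(sqrt(8) x).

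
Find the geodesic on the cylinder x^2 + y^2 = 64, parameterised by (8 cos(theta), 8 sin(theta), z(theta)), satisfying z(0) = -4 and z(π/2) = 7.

Parameterise the cylinder of radius R = 8 as
    r(θ) = (8 cos θ, 8 sin θ, z(θ)).
The arc-length element is
    ds = sqrt(64 + (dz/dθ)^2) dθ,
so the Lagrangian is L = sqrt(64 + z'^2).
L depends on z' only, not on z or θ, so ∂L/∂z = 0 and
    ∂L/∂z' = z' / sqrt(64 + z'^2).
The Euler-Lagrange equation gives
    d/dθ( z' / sqrt(64 + z'^2) ) = 0,
so z' is constant. Integrating once:
    z(θ) = a θ + b,
a helix on the cylinder (a straight line when the cylinder is unrolled). The constants a, b are determined by the endpoint conditions.
With endpoint conditions z(0) = -4 and z(π/2) = 7: from z(0) = b we get b = -4, and a·π/2 + -4 = 7 gives a = 22/π, so
    z(θ) = (22/π) θ − 4.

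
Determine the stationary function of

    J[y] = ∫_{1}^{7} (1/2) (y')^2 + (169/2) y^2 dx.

The Lagrangian is L = (1/2) (y')^2 + (169/2) y^2.
Compute ∂L/∂y = 169y, ∂L/∂y' = y'.
The Euler-Lagrange equation d/dx(∂L/∂y') − ∂L/∂y = 0 reduces to
    y'' − 169 y = 0.
Its general solution is
    y(x) = A e^(13x) + B e^(−13x),
with A, B fixed by the endpoint conditions.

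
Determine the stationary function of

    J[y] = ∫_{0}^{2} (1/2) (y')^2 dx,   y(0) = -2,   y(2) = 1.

The Lagrangian is L = (1/2) (y')^2.
Compute ∂L/∂y = 0, ∂L/∂y' = y'.
The Euler-Lagrange equation d/dx(∂L/∂y') − ∂L/∂y = 0 reduces to
    y'' = 0.
Its general solution is
    y(x) = A x + B,
with A, B fixed by the endpoint conditions.
Applying the endpoint conditions y(0) = -2 and y(2) = 1: solve A·0 + B = -2 and A·2 + B = 1. Subtracting gives A(2 − 0) = 1 − -2, so A = 3/2, and B = -2 − A·0 = -2. Therefore
    y(x) = (3/2) x - 2.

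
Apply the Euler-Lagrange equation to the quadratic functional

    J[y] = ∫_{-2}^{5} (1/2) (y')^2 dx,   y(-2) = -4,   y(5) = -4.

The Lagrangian is L = (1/2) (y')^2.
Compute ∂L/∂y = 0, ∂L/∂y' = y'.
The Euler-Lagrange equation d/dx(∂L/∂y') − ∂L/∂y = 0 reduces to
    y'' = 0.
Its general solution is
    y(x) = A x + B,
with A, B fixed by the endpoint conditions.
Applying the endpoint conditions y(-2) = -4 and y(5) = -4: solve A·-2 + B = -4 and A·5 + B = -4. Subtracting gives A(5 − -2) = -4 − -4, so A = 0, and B = -4 − A·-2 = -4. Therefore
    y(x) = -4.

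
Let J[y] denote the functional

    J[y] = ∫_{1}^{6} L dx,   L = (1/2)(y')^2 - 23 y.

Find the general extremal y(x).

The Lagrangian is L = (1/2)(y')^2 - 23 y.
∂L/∂y = -23.
∂L/∂y' = y'.
The Euler-Lagrange equation d/dx(∂L/∂y') − ∂L/∂y = 0 becomes:
    y'' + 23 = 0
General solution: y(x) = -(23/2) x^2 + A x + B, where A and B are arbitrary constants fixed by the endpoint conditions.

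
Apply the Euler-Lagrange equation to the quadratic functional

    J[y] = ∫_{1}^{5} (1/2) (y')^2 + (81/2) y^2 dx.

The Lagrangian is L = (1/2) (y')^2 + (81/2) y^2.
Compute ∂L/∂y = 81y, ∂L/∂y' = y'.
The Euler-Lagrange equation d/dx(∂L/∂y') − ∂L/∂y = 0 reduces to
    y'' − 81 y = 0.
Its general solution is
    y(x) = A e^(9x) + B e^(−9x),
with A, B fixed by the endpoint conditions.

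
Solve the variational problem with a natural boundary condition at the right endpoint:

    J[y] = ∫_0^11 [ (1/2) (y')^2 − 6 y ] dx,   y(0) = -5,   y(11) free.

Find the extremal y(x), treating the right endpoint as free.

The Lagrangian L = (1/2) (y')^2 − 6 y gives
    ∂L/∂y = −6,   ∂L/∂y' = y'.
Euler-Lagrange: d/dx(y') − (−6) = 0, i.e. y'' + 6 = 0, so
    y(x) = −(6/2) x^2 + C1 x + C2.
Fixed left endpoint y(0) = -5 ⇒ C2 = -5.
The right endpoint x = 11 is free, so the natural (transversality) condition is ∂L/∂y' |_{x=11} = 0, i.e. y'(11) = 0.
Compute y'(x) = −6 x + C1, so y'(11) = −66 + C1 = 0 ⇒ C1 = 66.
Therefore the extremal is
    y(x) = −3 x^2 + 66 x − 5.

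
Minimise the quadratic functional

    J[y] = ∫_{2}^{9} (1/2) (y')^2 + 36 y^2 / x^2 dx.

The Lagrangian is L = (1/2) (y')^2 + 36 y^2 / x^2.
Compute ∂L/∂y = 72y/x^2, ∂L/∂y' = y'.
The Euler-Lagrange equation d/dx(∂L/∂y') − ∂L/∂y = 0 reduces to
    y'' − 72/x^2 · y = 0  (x > 0).
Its general solution is
    y(x) = A x^9 + B x^(-8),
with A, B fixed by the endpoint conditions.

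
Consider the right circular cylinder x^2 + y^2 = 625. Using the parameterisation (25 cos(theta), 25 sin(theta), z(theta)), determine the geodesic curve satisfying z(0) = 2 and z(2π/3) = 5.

Parameterise the cylinder of radius R = 25 as
    r(θ) = (25 cos θ, 25 sin θ, z(θ)).
The arc-length element is
    ds = sqrt(625 + (dz/dθ)^2) dθ,
so the Lagrangian is L = sqrt(625 + z'^2).
L depends on z' only, not on z or θ, so ∂L/∂z = 0 and
    ∂L/∂z' = z' / sqrt(625 + z'^2).
The Euler-Lagrange equation gives
    d/dθ( z' / sqrt(625 + z'^2) ) = 0,
so z' is constant. Integrating once:
    z(θ) = a θ + b,
a helix on the cylinder (a straight line when the cylinder is unrolled). The constants a, b are determined by the endpoint conditions.
With endpoint conditions z(0) = 2 and z(2π/3) = 5: from z(0) = b we get b = 2, and a·2π/3 + 2 = 5 gives a = 9/(2π), so
    z(θ) = (9/(2π)) θ + 2.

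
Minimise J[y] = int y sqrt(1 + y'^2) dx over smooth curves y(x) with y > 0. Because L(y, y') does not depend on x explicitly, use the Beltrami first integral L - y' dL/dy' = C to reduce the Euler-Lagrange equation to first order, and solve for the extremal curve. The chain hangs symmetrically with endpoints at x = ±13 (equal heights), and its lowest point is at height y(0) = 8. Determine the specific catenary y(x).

The Lagrangian L(y, y') = y sqrt(1 + y'^2) has no explicit x dependence, so the Beltrami identity applies:
    L − y' ∂L/∂y' = C.
Compute ∂L/∂y' = y · y' / sqrt(1 + y'^2). Then
    L − y' ∂L/∂y'
    = y sqrt(1 + y'^2) − y · y'^2 / sqrt(1 + y'^2)
    = y (1 + y'^2 − y'^2) / sqrt(1 + y'^2)
    = y / sqrt(1 + y'^2) = C.
Squaring gives y^2 = C^2 (1 + y'^2), i.e.
    y'^2 = y^2 / C^2 − 1.
Separating variables,
    dy / sqrt(y^2 − C^2) = dx / C,
and integrating gives arccosh(y / C) = (x − a)/C, so
    y(x) = C cosh((x − a)/C),
the catenary. The constants C and a are fixed by the two endpoint conditions (and, for the hanging-chain problem, the length constraint selects C).
Now fit the given data. The endpoints x = ±13 are symmetric at equal height, so the catenary is even about its minimum: a = 0 and y(x) = C cosh(x/C). The lowest point is y(0) = C cosh(0) = C, and we are told y(0) = 8, so C = 8. Therefore
    y(x) = 8 cosh(x/8),
and at the endpoints
    y(±13) = 8 cosh(13/8).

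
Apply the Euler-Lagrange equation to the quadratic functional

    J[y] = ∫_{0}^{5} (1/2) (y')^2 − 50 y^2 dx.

The Lagrangian is L = (1/2) (y')^2 − 50 y^2.
Compute ∂L/∂y = -100y, ∂L/∂y' = y'.
The Euler-Lagrange equation d/dx(∂L/∂y') − ∂L/∂y = 0 reduces to
    y'' + 100 y = 0.
Its general solution is
    y(x) = A sin(10x) + B cos(10x),
with A, B fixed by the endpoint conditions.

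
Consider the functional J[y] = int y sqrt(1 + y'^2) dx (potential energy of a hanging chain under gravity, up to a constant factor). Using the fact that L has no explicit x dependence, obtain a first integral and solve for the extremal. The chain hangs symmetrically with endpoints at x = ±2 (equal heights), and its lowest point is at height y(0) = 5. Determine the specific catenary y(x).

The Lagrangian L(y, y') = y sqrt(1 + y'^2) has no explicit x dependence, so the Beltrami identity applies:
    L − y' ∂L/∂y' = C.
Compute ∂L/∂y' = y · y' / sqrt(1 + y'^2). Then
    L − y' ∂L/∂y'
    = y sqrt(1 + y'^2) − y · y'^2 / sqrt(1 + y'^2)
    = y (1 + y'^2 − y'^2) / sqrt(1 + y'^2)
    = y / sqrt(1 + y'^2) = C.
Squaring gives y^2 = C^2 (1 + y'^2), i.e.
    y'^2 = y^2 / C^2 − 1.
Separating variables,
    dy / sqrt(y^2 − C^2) = dx / C,
and integrating gives arccosh(y / C) = (x − a)/C, so
    y(x) = C cosh((x − a)/C),
the catenary. The constants C and a are fixed by the two endpoint conditions (and, for the hanging-chain problem, the length constraint selects C).
Now fit the given data. The endpoints x = ±2 are symmetric at equal height, so the catenary is even about its minimum: a = 0 and y(x) = C cosh(x/C). The lowest point is y(0) = C cosh(0) = C, and we are told y(0) = 5, so C = 5. Therefore
    y(x) = 5 cosh(x/5),
and at the endpoints
    y(±2) = 5 cosh(2/5).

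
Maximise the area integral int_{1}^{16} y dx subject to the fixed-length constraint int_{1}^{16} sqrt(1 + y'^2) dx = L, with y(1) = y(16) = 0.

Set up the augmented Lagrangian using a multiplier λ for the length constraint:
    F(y, y') = y − λ sqrt(1 + y'^2).
F has no explicit x dependence, so the Beltrami identity yields a first integral
    F − y' ∂F/∂y' = C.
Compute ∂F/∂y' = −λ y' / sqrt(1 + y'^2). Then
    y − λ sqrt(1 + y'^2) + λ y'^2 / sqrt(1 + y'^2) = C
    ⇒  y − λ / sqrt(1 + y'^2) = C.
Solving for y' and integrating gives
    (x − a)^2 + (y − b)^2 = λ^2,
a circular arc of radius λ. The constants a, b are determined by the endpoint conditions y(1) = y(16) = 0, and λ is fixed implicitly by the length constraint
    ∫_{1}^{16} sqrt(1 + y'^2) dx = L.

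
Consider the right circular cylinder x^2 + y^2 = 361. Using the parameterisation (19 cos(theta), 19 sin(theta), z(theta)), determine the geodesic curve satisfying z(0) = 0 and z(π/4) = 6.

Parameterise the cylinder of radius R = 19 as
    r(θ) = (19 cos θ, 19 sin θ, z(θ)).
The arc-length element is
    ds = sqrt(361 + (dz/dθ)^2) dθ,
so the Lagrangian is L = sqrt(361 + z'^2).
L depends on z' only, not on z or θ, so ∂L/∂z = 0 and
    ∂L/∂z' = z' / sqrt(361 + z'^2).
The Euler-Lagrange equation gives
    d/dθ( z' / sqrt(361 + z'^2) ) = 0,
so z' is constant. Integrating once:
    z(θ) = a θ + b,
a helix on the cylinder (a straight line when the cylinder is unrolled). The constants a, b are determined by the endpoint conditions.
With endpoint conditions z(0) = 0 and z(π/4) = 6: from z(0) = b we get b = 0, and a·π/4 + 0 = 6 gives a = 24/π, so
    z(θ) = (24/π) θ.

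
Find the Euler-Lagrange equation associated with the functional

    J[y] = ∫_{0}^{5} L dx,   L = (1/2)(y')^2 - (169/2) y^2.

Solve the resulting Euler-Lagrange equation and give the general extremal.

The Lagrangian is L = (1/2)(y')^2 - (169/2) y^2.
∂L/∂y = -169y.
∂L/∂y' = y'.
The Euler-Lagrange equation d/dx(∂L/∂y') − ∂L/∂y = 0 becomes:
    y'' + 169 y = 0
General solution: y(x) = A sin(13x) + B cos(13x), where A and B are arbitrary constants fixed by the endpoint conditions.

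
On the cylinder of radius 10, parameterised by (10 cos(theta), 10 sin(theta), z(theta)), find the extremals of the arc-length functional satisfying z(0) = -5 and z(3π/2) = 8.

Parameterise the cylinder of radius R = 10 as
    r(θ) = (10 cos θ, 10 sin θ, z(θ)).
The arc-length element is
    ds = sqrt(100 + (dz/dθ)^2) dθ,
so the Lagrangian is L = sqrt(100 + z'^2).
L depends on z' only, not on z or θ, so ∂L/∂z = 0 and
    ∂L/∂z' = z' / sqrt(100 + z'^2).
The Euler-Lagrange equation gives
    d/dθ( z' / sqrt(100 + z'^2) ) = 0,
so z' is constant. Integrating once:
    z(θ) = a θ + b,
a helix on the cylinder (a straight line when the cylinder is unrolled). The constants a, b are determined by the endpoint conditions.
With endpoint conditions z(0) = -5 and z(3π/2) = 8: from z(0) = b we get b = -5, and a·3π/2 + -5 = 8 gives a = 26/(3π), so
    z(θ) = (26/(3π)) θ − 5.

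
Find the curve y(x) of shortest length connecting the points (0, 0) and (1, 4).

Arc-length functional: J[y] = ∫ sqrt(1 + (y')^2) dx.
Lagrangian L = sqrt(1 + (y')^2) has no explicit y dependence, so ∂L/∂y = 0 and the Euler-Lagrange equation gives
    d/dx( y' / sqrt(1 + (y')^2) ) = 0  ⇒  y' / sqrt(1 + (y')^2) = const.
Hence y' is constant, so y(x) is affine.
Fitting the endpoints (0, 0) and (1, 4):
    slope m = (4 − 0) / (1 − 0) = 4,
    intercept c = 0 − m·0 = 0.
Extremal: y(x) = 4 x.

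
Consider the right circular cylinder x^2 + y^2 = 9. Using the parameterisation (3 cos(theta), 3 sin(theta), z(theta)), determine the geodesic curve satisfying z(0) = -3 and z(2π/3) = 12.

Parameterise the cylinder of radius R = 3 as
    r(θ) = (3 cos θ, 3 sin θ, z(θ)).
The arc-length element is
    ds = sqrt(9 + (dz/dθ)^2) dθ,
so the Lagrangian is L = sqrt(9 + z'^2).
L depends on z' only, not on z or θ, so ∂L/∂z = 0 and
    ∂L/∂z' = z' / sqrt(9 + z'^2).
The Euler-Lagrange equation gives
    d/dθ( z' / sqrt(9 + z'^2) ) = 0,
so z' is constant. Integrating once:
    z(θ) = a θ + b,
a helix on the cylinder (a straight line when the cylinder is unrolled). The constants a, b are determined by the endpoint conditions.
With endpoint conditions z(0) = -3 and z(2π/3) = 12: from z(0) = b we get b = -3, and a·2π/3 + -3 = 12 gives a = 45/(2π), so
    z(θ) = (45/(2π)) θ − 3.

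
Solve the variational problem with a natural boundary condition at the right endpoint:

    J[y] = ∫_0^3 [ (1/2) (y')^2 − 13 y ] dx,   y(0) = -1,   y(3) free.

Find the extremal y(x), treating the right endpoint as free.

The Lagrangian L = (1/2) (y')^2 − 13 y gives
    ∂L/∂y = −13,   ∂L/∂y' = y'.
Euler-Lagrange: d/dx(y') − (−13) = 0, i.e. y'' + 13 = 0, so
    y(x) = −(13/2) x^2 + C1 x + C2.
Fixed left endpoint y(0) = -1 ⇒ C2 = -1.
The right endpoint x = 3 is free, so the natural (transversality) condition is ∂L/∂y' |_{x=3} = 0, i.e. y'(3) = 0.
Compute y'(x) = −13 x + C1, so y'(3) = −39 + C1 = 0 ⇒ C1 = 39.
Therefore the extremal is
    y(x) = −(13/2) x^2 + 39 x − 1.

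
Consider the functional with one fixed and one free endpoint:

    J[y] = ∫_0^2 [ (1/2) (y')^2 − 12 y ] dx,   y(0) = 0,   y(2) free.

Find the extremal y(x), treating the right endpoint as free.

The Lagrangian L = (1/2) (y')^2 − 12 y gives
    ∂L/∂y = −12,   ∂L/∂y' = y'.
Euler-Lagrange: d/dx(y') − (−12) = 0, i.e. y'' + 12 = 0, so
    y(x) = −(12/2) x^2 + C1 x + C2.
Fixed left endpoint y(0) = 0 ⇒ C2 = 0.
The right endpoint x = 2 is free, so the natural (transversality) condition is ∂L/∂y' |_{x=2} = 0, i.e. y'(2) = 0.
Compute y'(x) = −12 x + C1, so y'(2) = −24 + C1 = 0 ⇒ C1 = 24.
Therefore the extremal is
    y(x) = −6 x^2 + 24 x.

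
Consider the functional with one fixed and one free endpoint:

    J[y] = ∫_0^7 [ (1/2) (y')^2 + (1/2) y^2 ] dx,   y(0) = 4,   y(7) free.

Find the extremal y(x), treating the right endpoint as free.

The Lagrangian L = (1/2) (y')^2 + (1/2) y^2 gives
    ∂L/∂y = 1 y,   ∂L/∂y' = y'.
Euler-Lagrange: y'' − y = 0.
With k = 1, the general solution is
    y(x) = A cosh(x) + B sinh(x).
Fixed left endpoint y(0) = 4 ⇒ A = 4.
The right endpoint x = 7 is free, so the natural (transversality) condition is ∂L/∂y' |_{x=7} = 0, i.e. y'(7) = 0.
Compute y'(x) = A k sinh(k x) + B k cosh(k x), so
    y'(7) = A k sinh(k·7) + B k cosh(k·7) = 0
    ⇒ B = −A tanh(k·7) = − 4 tanh(1·7).
Therefore the extremal is
    y(x) = 4 cosh(1 x) − 4 tanh(1·7) sinh(1 x).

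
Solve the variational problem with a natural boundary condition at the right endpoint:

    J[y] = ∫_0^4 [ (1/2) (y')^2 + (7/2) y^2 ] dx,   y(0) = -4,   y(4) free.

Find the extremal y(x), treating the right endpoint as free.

The Lagrangian L = (1/2) (y')^2 + (7/2) y^2 gives
    ∂L/∂y = 7 y,   ∂L/∂y' = y'.
Euler-Lagrange: y'' − 7 y = 0.
With k = sqrt(7), the general solution is
    y(x) = A cosh(sqrt(7) x) + B sinh(sqrt(7) x).
Fixed left endpoint y(0) = -4 ⇒ A = -4.
The right endpoint x = 4 is free, so the natural (transversality) condition is ∂L/∂y' |_{x=4} = 0, i.e. y'(4) = 0.
Compute y'(x) = A k sinh(k x) + B k cosh(k x), so
    y'(4) = A k sinh(k·4) + B k cosh(k·4) = 0
    ⇒ B = −A tanh(k·4) = 4 tanh(sqrt(7)·4).
Therefore the extremal is
    y(x) = −4 cosh(sqrt(7) x) + 4 tanh(sqrt(7)·4) sinh(sqrt(7) x).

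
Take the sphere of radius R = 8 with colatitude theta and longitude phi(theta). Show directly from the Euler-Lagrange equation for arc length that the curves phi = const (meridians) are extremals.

On the sphere of radius R = 8 with spherical coordinates (θ, φ), the induced metric is
    ds^2 = 64(dθ^2 + sin^2(θ) dφ^2).
Using θ as the parameter, the arc-length functional becomes
    J[φ] = ∫ 8 sqrt(1 + sin^2(θ) (dφ/dθ)^2) dθ.
So L = 8 sqrt(1 + sin^2(θ) φ'^2). Compute
    ∂L/∂φ = 0  (L has no explicit φ dependence),
    ∂L/∂φ' = 8 sin^2(θ) φ' / sqrt(1 + sin^2(θ) φ'^2).
For the candidate φ(θ) = c (constant), φ' = 0, so ∂L/∂φ' evaluated along the candidate vanishes, and ∂L/∂φ is identically zero. Hence
    d/dθ(∂L/∂φ') − ∂L/∂φ = 0
is satisfied. Therefore meridians φ = const are extremals of arc length — they are geodesics on the sphere.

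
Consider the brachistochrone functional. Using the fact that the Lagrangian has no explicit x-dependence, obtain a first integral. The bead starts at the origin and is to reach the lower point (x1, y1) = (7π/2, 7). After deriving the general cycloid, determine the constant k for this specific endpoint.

The Lagrangian L = sqrt((1 + y'^2) / y) has no explicit x dependence, so the Beltrami identity applies:
    L − y' ∂L/∂y' = C.
Compute ∂L/∂y' = y' / sqrt(y (1 + y'^2)).
Substitute:
    sqrt((1 + y'^2)/y) − y'·y' / sqrt(y (1 + y'^2))
    = (1 + y'^2) / sqrt(y (1 + y'^2)) − y'^2 / sqrt(y (1 + y'^2))
    = 1 / sqrt(y (1 + y'^2)) = C.
Squaring and rearranging gives the first integral
    y (1 + y'^2) = 1/C^2 =: k   (constant).
Solving this first-order ODE by the substitution
    y = (k/2)(1 − cos θ)
yields the cycloid parameterisation
    x(θ) = (k/2)(θ − sin θ),   y(θ) = (k/2)(1 − cos θ).
The constant k is fixed by the endpoint condition.
Now fit the given lower endpoint (x1, y1) = (7π/2, 7). At the bottom of the first arch (θ = π), the parametric equations give
    y(π) = (k/2)(1 − cos π) = k,
    x(π) = (k/2)(π − sin π) = kπ/2.
Matching y(π) = 7 gives k = 7, consistent with x(π) = 7π/2. Therefore the specific cycloid is
    x(θ) = (7/2)(θ − sin θ),   y(θ) = (7/2)(1 − cos θ).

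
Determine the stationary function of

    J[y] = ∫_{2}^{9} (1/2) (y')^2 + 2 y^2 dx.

The Lagrangian is L = (1/2) (y')^2 + 2 y^2.
Compute ∂L/∂y = 4y, ∂L/∂y' = y'.
The Euler-Lagrange equation d/dx(∂L/∂y') − ∂L/∂y = 0 reduces to
    y'' − 4 y = 0.
Its general solution is
    y(x) = A e^(2x) + B e^(−2x),
with A, B fixed by the endpoint conditions.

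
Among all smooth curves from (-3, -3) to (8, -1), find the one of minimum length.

Arc-length functional: J[y] = ∫ sqrt(1 + (y')^2) dx.
Lagrangian L = sqrt(1 + (y')^2) has no explicit y dependence, so ∂L/∂y = 0 and the Euler-Lagrange equation gives
    d/dx( y' / sqrt(1 + (y')^2) ) = 0  ⇒  y' / sqrt(1 + (y')^2) = const.
Hence y' is constant, so y(x) is affine.
Fitting the endpoints (-3, -3) and (8, -1):
    slope m = ((-1) − (-3)) / (8 − (-3)) = 2/11,
    intercept c = (-3) − m·(-3) = -27/11.
Extremal: y(x) = (2/11) x - 27/11.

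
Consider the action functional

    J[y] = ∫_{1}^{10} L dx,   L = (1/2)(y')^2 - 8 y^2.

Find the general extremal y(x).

The Lagrangian is L = (1/2)(y')^2 - 8 y^2.
∂L/∂y = -16y.
∂L/∂y' = y'.
The Euler-Lagrange equation d/dx(∂L/∂y') − ∂L/∂y = 0 becomes:
    y'' + 16 y = 0
General solution: y(x) = A sin(4x) + B cos(4x), where A and B are arbitrary constants fixed by the endpoint conditions.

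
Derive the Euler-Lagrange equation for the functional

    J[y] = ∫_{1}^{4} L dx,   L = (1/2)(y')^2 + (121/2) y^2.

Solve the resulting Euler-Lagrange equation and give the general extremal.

The Lagrangian is L = (1/2)(y')^2 + (121/2) y^2.
∂L/∂y = 121y.
∂L/∂y' = y'.
The Euler-Lagrange equation d/dx(∂L/∂y') − ∂L/∂y = 0 becomes:
    y'' - 121 y = 0
General solution: y(x) = A e^(11x) + B e^(-11x), where A and B are arbitrary constants fixed by the endpoint conditions.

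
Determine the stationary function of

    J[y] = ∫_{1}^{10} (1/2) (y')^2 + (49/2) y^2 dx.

The Lagrangian is L = (1/2) (y')^2 + (49/2) y^2.
Compute ∂L/∂y = 49y, ∂L/∂y' = y'.
The Euler-Lagrange equation d/dx(∂L/∂y') − ∂L/∂y = 0 reduces to
    y'' − 49 y = 0.
Its general solution is
    y(x) = A e^(7x) + B e^(−7x),
with A, B fixed by the endpoint conditions.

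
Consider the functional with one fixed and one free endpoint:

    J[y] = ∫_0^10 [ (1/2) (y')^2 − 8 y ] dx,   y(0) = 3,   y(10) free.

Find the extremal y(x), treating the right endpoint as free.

The Lagrangian L = (1/2) (y')^2 − 8 y gives
    ∂L/∂y = −8,   ∂L/∂y' = y'.
Euler-Lagrange: d/dx(y') − (−8) = 0, i.e. y'' + 8 = 0, so
    y(x) = −(8/2) x^2 + C1 x + C2.
Fixed left endpoint y(0) = 3 ⇒ C2 = 3.
The right endpoint x = 10 is free, so the natural (transversality) condition is ∂L/∂y' |_{x=10} = 0, i.e. y'(10) = 0.
Compute y'(x) = −8 x + C1, so y'(10) = −80 + C1 = 0 ⇒ C1 = 80.
Therefore the extremal is
    y(x) = −4 x^2 + 80 x + 3.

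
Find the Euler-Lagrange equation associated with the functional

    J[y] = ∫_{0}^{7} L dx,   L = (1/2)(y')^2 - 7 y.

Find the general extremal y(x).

The Lagrangian is L = (1/2)(y')^2 - 7 y.
∂L/∂y = -7.
∂L/∂y' = y'.
The Euler-Lagrange equation d/dx(∂L/∂y') − ∂L/∂y = 0 becomes:
    y'' + 7 = 0
General solution: y(x) = -(7/2) x^2 + A x + B, where A and B are arbitrary constants fixed by the endpoint conditions.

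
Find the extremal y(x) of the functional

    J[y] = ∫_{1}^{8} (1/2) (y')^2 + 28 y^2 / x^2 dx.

The Lagrangian is L = (1/2) (y')^2 + 28 y^2 / x^2.
Compute ∂L/∂y = 56y/x^2, ∂L/∂y' = y'.
The Euler-Lagrange equation d/dx(∂L/∂y') − ∂L/∂y = 0 reduces to
    y'' − 56/x^2 · y = 0  (x > 0).
Its general solution is
    y(x) = A x^8 + B x^(-7),
with A, B fixed by the endpoint conditions.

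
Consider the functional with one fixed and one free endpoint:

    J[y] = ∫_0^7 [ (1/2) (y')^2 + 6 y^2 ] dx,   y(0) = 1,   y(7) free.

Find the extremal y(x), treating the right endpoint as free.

The Lagrangian L = (1/2) (y')^2 + 6 y^2 gives
    ∂L/∂y = 12 y,   ∂L/∂y' = y'.
Euler-Lagrange: y'' − 12 y = 0.
With k = sqrt(12), the general solution is
    y(x) = A cosh(sqrt(12) x) + B sinh(sqrt(12) x).
Fixed left endpoint y(0) = 1 ⇒ A = 1.
The right endpoint x = 7 is free, so the natural (transversality) condition is ∂L/∂y' |_{x=7} = 0, i.e. y'(7) = 0.
Compute y'(x) = A k sinh(k x) + B k cosh(k x), so
    y'(7) = A k sinh(k·7) + B k cosh(k·7) = 0
    ⇒ B = −A tanh(k·7) = − tanh(sqrt(12)·7).
Therefore the extremal is
    y(x) = cosh(sqrt(12) x) − tanh(sqrt(12)·7) sinh(sqrt(12) x).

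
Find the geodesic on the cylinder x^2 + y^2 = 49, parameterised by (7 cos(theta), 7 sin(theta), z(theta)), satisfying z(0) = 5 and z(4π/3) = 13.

Parameterise the cylinder of radius R = 7 as
    r(θ) = (7 cos θ, 7 sin θ, z(θ)).
The arc-length element is
    ds = sqrt(49 + (dz/dθ)^2) dθ,
so the Lagrangian is L = sqrt(49 + z'^2).
L depends on z' only, not on z or θ, so ∂L/∂z = 0 and
    ∂L/∂z' = z' / sqrt(49 + z'^2).
The Euler-Lagrange equation gives
    d/dθ( z' / sqrt(49 + z'^2) ) = 0,
so z' is constant. Integrating once:
    z(θ) = a θ + b,
a helix on the cylinder (a straight line when the cylinder is unrolled). The constants a, b are determined by the endpoint conditions.
With endpoint conditions z(0) = 5 and z(4π/3) = 13: from z(0) = b we get b = 5, and a·4π/3 + 5 = 13 gives a = 6/π, so
    z(θ) = (6/π) θ + 5.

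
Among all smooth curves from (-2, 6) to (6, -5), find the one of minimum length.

Arc-length functional: J[y] = ∫ sqrt(1 + (y')^2) dx.
Lagrangian L = sqrt(1 + (y')^2) has no explicit y dependence, so ∂L/∂y = 0 and the Euler-Lagrange equation gives
    d/dx( y' / sqrt(1 + (y')^2) ) = 0  ⇒  y' / sqrt(1 + (y')^2) = const.
Hence y' is constant, so y(x) is affine.
Fitting the endpoints (-2, 6) and (6, -5):
    slope m = ((-5) − 6) / (6 − (-2)) = -11/8,
    intercept c = 6 − m·(-2) = 13/4.
Extremal: y(x) = (-11/8) x + 13/4.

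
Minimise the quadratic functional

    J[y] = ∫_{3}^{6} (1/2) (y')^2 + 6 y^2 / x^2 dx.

The Lagrangian is L = (1/2) (y')^2 + 6 y^2 / x^2.
Compute ∂L/∂y = 12y/x^2, ∂L/∂y' = y'.
The Euler-Lagrange equation d/dx(∂L/∂y') − ∂L/∂y = 0 reduces to
    y'' − 12/x^2 · y = 0  (x > 0).
Its general solution is
    y(x) = A x^4 + B x^(-3),
with A, B fixed by the endpoint conditions.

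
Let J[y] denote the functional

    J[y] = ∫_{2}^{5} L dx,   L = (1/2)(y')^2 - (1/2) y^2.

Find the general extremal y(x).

The Lagrangian is L = (1/2)(y')^2 - (1/2) y^2.
∂L/∂y = -y.
∂L/∂y' = y'.
The Euler-Lagrange equation d/dx(∂L/∂y') − ∂L/∂y = 0 becomes:
    y'' + y = 0
General solution: y(x) = A sin(x) + B cos(x), where A and B are arbitrary constants fixed by the endpoint conditions.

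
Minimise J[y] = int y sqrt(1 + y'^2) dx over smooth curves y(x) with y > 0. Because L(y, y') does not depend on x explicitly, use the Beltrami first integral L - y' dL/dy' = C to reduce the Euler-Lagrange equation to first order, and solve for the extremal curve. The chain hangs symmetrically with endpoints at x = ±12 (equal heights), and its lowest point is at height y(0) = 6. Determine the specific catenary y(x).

The Lagrangian L(y, y') = y sqrt(1 + y'^2) has no explicit x dependence, so the Beltrami identity applies:
    L − y' ∂L/∂y' = C.
Compute ∂L/∂y' = y · y' / sqrt(1 + y'^2). Then
    L − y' ∂L/∂y'
    = y sqrt(1 + y'^2) − y · y'^2 / sqrt(1 + y'^2)
    = y (1 + y'^2 − y'^2) / sqrt(1 + y'^2)
    = y / sqrt(1 + y'^2) = C.
Squaring gives y^2 = C^2 (1 + y'^2), i.e.
    y'^2 = y^2 / C^2 − 1.
Separating variables,
    dy / sqrt(y^2 − C^2) = dx / C,
and integrating gives arccosh(y / C) = (x − a)/C, so
    y(x) = C cosh((x − a)/C),
the catenary. The constants C and a are fixed by the two endpoint conditions (and, for the hanging-chain problem, the length constraint selects C).
Now fit the given data. The endpoints x = ±12 are symmetric at equal height, so the catenary is even about its minimum: a = 0 and y(x) = C cosh(x/C). The lowest point is y(0) = C cosh(0) = C, and we are told y(0) = 6, so C = 6. Therefore
    y(x) = 6 cosh(x/6),
and at the endpoints
    y(±12) = 6 cosh(12/6).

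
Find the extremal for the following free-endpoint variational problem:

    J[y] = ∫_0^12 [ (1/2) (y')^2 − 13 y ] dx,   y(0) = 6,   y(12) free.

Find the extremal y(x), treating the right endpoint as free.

The Lagrangian L = (1/2) (y')^2 − 13 y gives
    ∂L/∂y = −13,   ∂L/∂y' = y'.
Euler-Lagrange: d/dx(y') − (−13) = 0, i.e. y'' + 13 = 0, so
    y(x) = −(13/2) x^2 + C1 x + C2.
Fixed left endpoint y(0) = 6 ⇒ C2 = 6.
The right endpoint x = 12 is free, so the natural (transversality) condition is ∂L/∂y' |_{x=12} = 0, i.e. y'(12) = 0.
Compute y'(x) = −13 x + C1, so y'(12) = −156 + C1 = 0 ⇒ C1 = 156.
Therefore the extremal is
    y(x) = −(13/2) x^2 + 156 x + 6.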